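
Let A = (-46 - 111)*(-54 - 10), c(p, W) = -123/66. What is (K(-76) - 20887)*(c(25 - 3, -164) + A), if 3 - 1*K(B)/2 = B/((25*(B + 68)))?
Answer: -11537955466/55 ≈ -2.0978e+8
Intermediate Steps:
c(p, W) = -41/22 (c(p, W) = -123*1/66 = -41/22)
A = 10048 (A = -157*(-64) = 10048)
K(B) = 6 - 2*B/(1700 + 25*B) (K(B) = 6 - 2*B/(25*(B + 68)) = 6 - 2*B/(25*(68 + B)) = 6 - 2*B/(1700 + 25*B))
(K(-76) - 20887)*(c(25 - 3, -164) + A) = (4*(2550 + 37*(-76))/(25*(68 - 76)) - 20887)*(-41/22 + 10048) = ((4/25)*(2550 - 2812)/(-8) - 20887)*(221015/22) = ((4/25)*(-1/8)*(-262) - 20887)*(221015/22) = (131/25 - 20887)*(221015/22) = -522044/25*221015/22 = -11537955466/55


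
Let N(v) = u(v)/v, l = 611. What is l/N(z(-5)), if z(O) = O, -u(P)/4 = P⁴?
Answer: 611/500 ≈ 1.2220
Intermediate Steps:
u(P) = -4*P⁴
N(v) = -4*v³ (N(v) = (-4*v⁴)/v = -4*v³)
l/N(z(-5)) = 611/((-4*(-5)³)) = 611/((-4*(-125))) = 611/500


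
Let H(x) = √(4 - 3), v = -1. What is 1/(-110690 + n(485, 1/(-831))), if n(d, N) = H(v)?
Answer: -1/110689 ≈ -9.0343e-6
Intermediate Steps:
H(x) = 1 (H(x) = √1 = 1)
n(d, N) = 1
1/(-110690 + n(485, 1/(-831))) = 1/(-110690 + 1) = 1/(-110689) = -1/110689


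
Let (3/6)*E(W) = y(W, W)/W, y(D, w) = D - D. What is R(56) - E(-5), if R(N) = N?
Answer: 56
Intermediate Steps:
y(D, w) = 0
E(W) = 0 (E(W) = 2*(0/W) = 2*0 = 0)
R(56) - E(-5) = 56 - 1*0 = 56 + 0 = 56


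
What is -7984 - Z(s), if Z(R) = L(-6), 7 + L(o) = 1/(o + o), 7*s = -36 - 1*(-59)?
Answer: -95723/12 ≈ -7976.9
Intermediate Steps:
s = 23/7 (s = (-36 - 1*(-59))/7 = (-36 + 59)/7 = (1/7)*23 = 23/7 ≈ 3.2857)
L(o) = -7 + 1/(2*o) (L(o) = -7 + 1/(o + o) = -7 + 1/(2*o))
Z(R) = -85/12 (Z(R) = -7 + (1/2)/(-6) = -7 + (1/2)*(-1/6) = -7 - 1/12 = -85/12)
-7984 - Z(s) = -7984 - 1*(-85/12) = -7984 + 85/12 = -95723/12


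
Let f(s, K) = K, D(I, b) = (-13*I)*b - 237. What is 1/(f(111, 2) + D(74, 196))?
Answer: -1/188787 ≈ -5.2970e-6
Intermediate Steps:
D(I, b) = -237 - 13*I*b (D(I, b) = -13*I*b - 237 = -237 - 13*I*b)
1/(f(111, 2) + D(74, 196)) = 1/(2 + (-237 - 13*74*196)) = 1/(2 + (-237 - 188552)) = 1/(2 - 188789) = 1/(-188787) = -1/188787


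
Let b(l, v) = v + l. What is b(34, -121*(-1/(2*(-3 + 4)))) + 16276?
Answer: 32741/2 ≈ 16371.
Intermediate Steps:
b(l, v) = l + v
b(34, -121*(-1/(2*(-3 + 4)))) + 16276 = (34 - 121*(-1/(2*(-3 + 4)))) + 16276 = (34 - 121/(1*(-2))) + 16276 = (34 - 121/(-2)) + 16276 = (34 - 121*(-½)) + 16276 = (34 + 121/2) + 16276 = 189/2 + 16276 = 32741/2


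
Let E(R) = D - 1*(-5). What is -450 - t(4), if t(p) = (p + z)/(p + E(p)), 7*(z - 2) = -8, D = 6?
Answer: -47284/105 ≈ -450.32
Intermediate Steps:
E(R) = 11 (E(R) = 6 - 1*(-5) = 6 + 5 = 11)
z = 6/7 (z = 2 + (⅐)*(-8) = 2 - 8/7 = 6/7 ≈ 0.85714)
t(p) = (6/7 + p)/(11 + p) (t(p) = (p + 6/7)/(p + 11) = (6/7 + p)/(11 + p))
-450 - t(4) = -450 - (6/7 + 4)/(11 + 4) = -450 - 34/(15*7) = -450 - 1*34/105 = -450 - 34/105 = -47284/105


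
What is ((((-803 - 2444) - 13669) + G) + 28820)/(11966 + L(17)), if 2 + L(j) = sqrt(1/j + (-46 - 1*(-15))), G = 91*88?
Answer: 2024930928/1216667279 - 9956*I*sqrt(8942)/1216667279 ≈ 1.6643 - 0.0007738*I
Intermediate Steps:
G = 8008
L(j) = -2 + sqrt(-31 + 1/j) (L(j) = -2 + sqrt(1/j + (-46 - 1*(-15))) = -2 + sqrt(1/j + (-46 + 15)) = -2 + sqrt(1/j - 31) = -2 + sqrt(-31 + 1/j))
((((-803 - 2444) - 13669) + G) + 28820)/(11966 + L(17)) = ((((-803 - 2444) - 13669) + 8008) + 28820)/(11966 + (-2 + sqrt(-31 + 1/17))) = (((-3247 - 13669) + 8008) + 28820)/(11966 + (-2 + sqrt(-31 + 1/17))) = ((-16916 + 8008) + 28820)/(11966 + (-2 + sqrt(-526/17))) = (-8908 + 28820)/(11966 + (-2 + I*sqrt(8942)/17)) = 19912/(11964 + I*sqrt(8942)/17)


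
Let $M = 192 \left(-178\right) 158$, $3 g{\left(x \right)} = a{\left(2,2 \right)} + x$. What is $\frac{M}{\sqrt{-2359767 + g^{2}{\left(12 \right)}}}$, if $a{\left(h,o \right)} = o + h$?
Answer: $\frac{16199424 i \sqrt{21237647}}{21237647} \approx 3515.2 i$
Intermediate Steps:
$a{\left(h,o \right)} = h + o$
$g{\left(x \right)} = \frac{4}{3} + \frac{x}{3}$ ($g{\left(x \right)} = \frac{\left(2 + 2\right) + x}{3} = \frac{4 + x}{3} = \frac{4}{3} + \frac{x}{3}$)
$M = -5399808$ ($M = \left(-34176\right) 158 = -5399808$)
$\frac{M}{\sqrt{-2359767 + g^{2}{\left(12 \right)}}} = - \frac{5399808}{\sqrt{-2359767 + \left(\frac{4}{3} + \frac{1}{3} \cdot 12\right)^{2}}} = - \frac{5399808}{\sqrt{-2359767 + \left(\frac{4}{3} + 4\right)^{2}}} = - \frac{5399808}{\sqrt{-2359767 + \left(\frac{16}{3}\right)^{2}}} = - \frac{5399808}{\sqrt{-2359767 + \frac{256}{9}}} = - \frac{5399808}{\sqrt{- \frac{21237647}{9}}} = - \frac{5399808}{\frac{1}{3} i \sqrt{21237647}} = - 5399808 \left(- \frac{3 i \sqrt{21237647}}{21237647}\right) = \frac{16199424 i \sqrt{21237647}}{21237647}$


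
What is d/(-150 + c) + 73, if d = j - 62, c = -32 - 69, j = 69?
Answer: 18316/251 ≈ 72.972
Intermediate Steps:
c = -101
d = 7 (d = 69 - 62 = 7)
d/(-150 + c) + 73 = 7/(-150 - 101) + 73 = 7/(-251) + 73 = -1/251*7 + 73 = -7/251 + 73 = 18316/251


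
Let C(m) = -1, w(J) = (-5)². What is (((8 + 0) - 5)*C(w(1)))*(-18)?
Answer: 54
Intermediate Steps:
w(J) = 25
(((8 + 0) - 5)*C(w(1)))*(-18) = (((8 + 0) - 5)*(-1))*(-18) = ((8 - 5)*(-1))*(-18) = (3*(-1))*(-18) = -3*(-18) = 54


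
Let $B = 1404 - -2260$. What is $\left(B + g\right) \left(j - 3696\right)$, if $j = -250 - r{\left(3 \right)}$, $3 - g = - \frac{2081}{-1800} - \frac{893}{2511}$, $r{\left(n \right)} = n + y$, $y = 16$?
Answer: $- \frac{1460044162993}{100440} \approx -1.4536 \cdot 10^{7}$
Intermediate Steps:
$B = 3664$ ($B = 1404 + 2260 = 3664$)
$r{\left(n \right)} = 16 + n$ ($r{\left(n \right)} = n + 16 = 16 + n$)
$g = \frac{1104601}{502200}$ ($g = 3 - \left(- \frac{2081}{-1800} - \frac{893}{2511}\right) = 3 - \left(\left(-2081\right) \left(- \frac{1}{1800}\right) - \frac{893}{2511}\right) = 3 - \left(\frac{2081}{1800} - \frac{893}{2511}\right) = 3 - \frac{401999}{502200} = \frac{1104601}{502200} \approx 2.1995$)
$j = -269$ ($j = -250 - \left(16 + 3\right) = -250 - 19 = -269$)
$\left(B + g\right) \left(j - 3696\right) = \left(3664 + \frac{1104601}{502200}\right) \left(-269 - 3696\right) = \frac{1841165401}{502200} \left(-3965\right) = - \frac{1460044162993}{100440}$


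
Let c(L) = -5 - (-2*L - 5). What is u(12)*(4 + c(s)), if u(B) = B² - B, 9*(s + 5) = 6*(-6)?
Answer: -1848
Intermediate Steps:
s = -9 (s = -5 + (6*(-6))/9 = -5 + (⅑)*(-36) = -5 - 4 = -9)
c(L) = 2*L (c(L) = -5 - (-5 - 2*L) = -5 + (5 + 2*L) = 2*L)
u(12)*(4 + c(s)) = (12*(-1 + 12))*(4 + 2*(-9)) = (12*11)*(4 - 18) = 132*(-14) = -1848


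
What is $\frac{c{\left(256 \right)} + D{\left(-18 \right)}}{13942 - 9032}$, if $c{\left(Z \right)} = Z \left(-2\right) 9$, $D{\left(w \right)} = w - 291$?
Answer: $- \frac{4917}{4910} \approx -1.0014$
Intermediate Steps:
$D{\left(w \right)} = -291 + w$
$c{\left(Z \right)} = - 18 Z$ ($c{\left(Z \right)} = - 2 Z 9 = - 18 Z$)
$\frac{c{\left(256 \right)} + D{\left(-18 \right)}}{13942 - 9032} = \frac{\left(-18\right) 256 - 309}{13942 - 9032} = \frac{-4608 - 309}{4910} = \left(-4917\right) \frac{1}{4910} = - \frac{4917}{4910}$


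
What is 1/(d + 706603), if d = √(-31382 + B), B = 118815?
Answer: 706603/499287712176 - √87433/499287712176 ≈ 1.4146e-6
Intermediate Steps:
d = √87433 (d = √(-31382 + 118815) = √87433 ≈ 295.69)
1/(d + 706603) = 1/(√87433 + 706603) = 1/(706603 + √87433)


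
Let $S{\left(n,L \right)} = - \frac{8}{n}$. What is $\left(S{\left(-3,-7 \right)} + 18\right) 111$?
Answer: $2294$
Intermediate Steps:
$\left(S{\left(-3,-7 \right)} + 18\right) 111 = \left(- \frac{8}{-3} + 18\right) 111 = \left(\left(-8\right) \left(- \frac{1}{3}\right) + 18\right) 111 = \left(\frac{8}{3} + 18\right) 111 = \frac{62}{3} \cdot 111 = 2294$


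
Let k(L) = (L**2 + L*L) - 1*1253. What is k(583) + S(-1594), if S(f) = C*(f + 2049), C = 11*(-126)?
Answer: 47895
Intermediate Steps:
C = -1386
S(f) = -2839914 - 1386*f (S(f) = -1386*(f + 2049) = -1386*(2049 + f) = -2839914 - 1386*f)
k(L) = -1253 + 2*L**2 (k(L) = (L**2 + L**2) - 1253 = 2*L**2 - 1253 = -1253 + 2*L**2)
k(583) + S(-1594) = (-1253 + 2*583**2) + (-2839914 - 1386*(-1594)) = (-1253 + 2*339889) + (-2839914 + 2209284) = (-1253 + 679778) - 630630 = 678525 - 630630 = 47895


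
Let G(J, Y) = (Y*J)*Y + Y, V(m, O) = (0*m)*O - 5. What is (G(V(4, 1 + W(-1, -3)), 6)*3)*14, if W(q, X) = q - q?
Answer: -7308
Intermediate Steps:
W(q, X) = 0
V(m, O) = -5 (V(m, O) = 0*O - 5 = 0 - 5 = -5)
G(J, Y) = Y + J*Y² (G(J, Y) = (J*Y)*Y + Y = J*Y² + Y = Y + J*Y²)
(G(V(4, 1 + W(-1, -3)), 6)*3)*14 = ((6*(1 - 5*6))*3)*14 = ((6*(1 - 30))*3)*14 = ((6*(-29))*3)*14 = -174*3*14 = -522*14 = -7308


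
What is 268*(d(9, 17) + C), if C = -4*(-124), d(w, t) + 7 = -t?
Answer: 126496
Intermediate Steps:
d(w, t) = -7 - t
C = 496
268*(d(9, 17) + C) = 268*((-7 - 1*17) + 496) = 268*((-7 - 17) + 496) = 268*(-24 + 496) = 268*472 = 126496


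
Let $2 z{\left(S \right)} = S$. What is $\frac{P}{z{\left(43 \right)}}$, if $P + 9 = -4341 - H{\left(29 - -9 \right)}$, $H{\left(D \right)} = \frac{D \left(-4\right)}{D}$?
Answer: $- \frac{8692}{43} \approx -202.14$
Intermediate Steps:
$z{\left(S \right)} = \frac{S}{2}$
$H{\left(D \right)} = -4$ ($H{\left(D \right)} = \frac{\left(-4\right) D}{D} = -4$)
$P = -4346$ ($P = -9 - 4337 = -4346$)
$\frac{P}{z{\left(43 \right)}} = - \frac{4346}{\frac{1}{2} \cdot 43} = - \frac{4346}{\frac{43}{2}} = \left(-4346\right) \frac{2}{43} = - \frac{8692}{43}$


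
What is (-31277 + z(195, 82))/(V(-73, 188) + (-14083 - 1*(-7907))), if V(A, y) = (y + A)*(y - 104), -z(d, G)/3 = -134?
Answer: -2375/268 ≈ -8.8619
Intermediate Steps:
z(d, G) = 402 (z(d, G) = -3*(-134) = 402)
V(A, y) = (-104 + y)*(A + y) (V(A, y) = (A + y)*(-104 + y) = (-104 + y)*(A + y))
(-31277 + z(195, 82))/(V(-73, 188) + (-14083 - 1*(-7907))) = (-31277 + 402)/((188**2 - 104*(-73) - 104*188 - 73*188) + (-14083 - 1*(-7907))) = -30875/((35344 + 7592 - 19552 - 13724) + (-14083 + 7907)) = -30875/(9660 - 6176) = -30875/3484 = -30875*1/3484 = -2375/268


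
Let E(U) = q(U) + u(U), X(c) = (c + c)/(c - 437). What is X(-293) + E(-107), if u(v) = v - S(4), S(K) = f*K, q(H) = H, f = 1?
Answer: -79277/365 ≈ -217.20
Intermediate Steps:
X(c) = 2*c/(-437 + c) (X(c) = (2*c)/(-437 + c) = 2*c/(-437 + c))
S(K) = K (S(K) = 1*K = K)
u(v) = -4 + v (u(v) = v - 1*4 = v - 4 = -4 + v)
E(U) = -4 + 2*U (E(U) = U + (-4 + U) = -4 + 2*U)
X(-293) + E(-107) = 2*(-293)/(-437 - 293) + (-4 + 2*(-107)) = 2*(-293)/(-730) + (-4 - 214) = 2*(-293)*(-1/730) - 218 = 293/365 - 218 = -79277/365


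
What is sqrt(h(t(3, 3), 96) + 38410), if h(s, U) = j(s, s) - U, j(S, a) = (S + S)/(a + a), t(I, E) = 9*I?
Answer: sqrt(38315) ≈ 195.74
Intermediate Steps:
j(S, a) = S/a (j(S, a) = (2*S)/((2*a)) = (2*S)*(1/(2*a)) = S/a)
h(s, U) = 1 - U (h(s, U) = s/s - U = 1 - U)
sqrt(h(t(3, 3), 96) + 38410) = sqrt((1 - 1*96) + 38410) = sqrt((1 - 96) + 38410) = sqrt(-95 + 38410) = sqrt(38315)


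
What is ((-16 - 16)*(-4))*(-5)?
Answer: -640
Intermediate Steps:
((-16 - 16)*(-4))*(-5) = -32*(-4)*(-5) = 128*(-5) = -640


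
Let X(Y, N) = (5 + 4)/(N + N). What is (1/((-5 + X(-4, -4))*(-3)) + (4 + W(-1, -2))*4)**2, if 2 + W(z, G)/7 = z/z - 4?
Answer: 331968400/21609 ≈ 15363.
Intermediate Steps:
W(z, G) = -35 (W(z, G) = -14 + 7*(z/z - 4) = -14 + 7*(1 - 4) = -14 + 7*(-3) = -14 - 21 = -35)
X(Y, N) = 9/(2*N) (X(Y, N) = 9/((2*N)) = 9*(1/(2*N)) = 9/(2*N))
(1/((-5 + X(-4, -4))*(-3)) + (4 + W(-1, -2))*4)**2 = (1/((-5 + (9/2)/(-4))*(-3)) + (4 - 35)*4)**2 = (1/((-5 + (9/2)*(-1/4))*(-3)) - 31*4)**2 = (1/((-5 - 9/8)*(-3)) - 124)**2 = (1/(-49/8*(-3)) - 124)**2 = (1/(147/8) - 124)**2 = (8/147 - 124)**2 = (-18220/147)**2 = 331968400/21609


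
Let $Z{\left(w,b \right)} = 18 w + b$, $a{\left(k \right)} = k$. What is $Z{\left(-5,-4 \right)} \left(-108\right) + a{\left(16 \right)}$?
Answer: $10168$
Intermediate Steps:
$Z{\left(w,b \right)} = b + 18 w$
$Z{\left(-5,-4 \right)} \left(-108\right) + a{\left(16 \right)} = \left(-4 + 18 \left(-5\right)\right) \left(-108\right) + 16 = \left(-4 - 90\right) \left(-108\right) + 16 = \left(-94\right) \left(-108\right) + 16 = 10152 + 16 = 10168$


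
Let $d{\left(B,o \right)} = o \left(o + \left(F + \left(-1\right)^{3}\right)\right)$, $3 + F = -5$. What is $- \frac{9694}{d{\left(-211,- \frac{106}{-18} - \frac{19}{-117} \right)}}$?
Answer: $\frac{7372287}{13570} \approx 543.28$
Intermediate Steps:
$F = -8$ ($F = -3 - 5 = -8$)
$d{\left(B,o \right)} = o \left(-9 + o\right)$ ($d{\left(B,o \right)} = o \left(o - \left(8 - \left(-1\right)^{3}\right)\right) = o \left(o - 9\right) = o \left(-9 + o\right)$)
$- \frac{9694}{d{\left(-211,- \frac{106}{-18} - \frac{19}{-117} \right)}} = - \frac{9694}{\left(- \frac{106}{-18} - \frac{19}{-117}\right) \left(-9 - \left(- \frac{53}{9} - \frac{19}{117}\right)\right)} = - \frac{9694}{\left(\left(-106\right) \left(- \frac{1}{18}\right) - - \frac{19}{117}\right) \left(-9 - - \frac{236}{39}\right)} = - \frac{9694}{\left(\frac{53}{9} + \frac{19}{117}\right) \left(-9 + \left(\frac{53}{9} + \frac{19}{117}\right)\right)} = - \frac{9694}{\frac{236}{39} \left(-9 + \frac{236}{39}\right)} = - \frac{9694}{\frac{236}{39} \left(- \frac{115}{39}\right)} = - \frac{9694}{- \frac{27140}{1521}} = \left(-9694\right) \left(- \frac{1521}{27140}\right) = \frac{7372287}{13570}$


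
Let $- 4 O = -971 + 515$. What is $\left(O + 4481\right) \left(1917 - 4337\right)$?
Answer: $-11119900$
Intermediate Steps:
$O = 114$ ($O = - \frac{-971 + 515}{4} = \left(- \frac{1}{4}\right) \left(-456\right) = 114$)
$\left(O + 4481\right) \left(1917 - 4337\right) = \left(114 + 4481\right) \left(1917 - 4337\right) = 4595 \left(-2420\right) = -11119900$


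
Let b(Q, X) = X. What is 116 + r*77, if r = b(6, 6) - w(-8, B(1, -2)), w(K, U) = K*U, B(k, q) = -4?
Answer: -1886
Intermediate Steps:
r = -26 (r = 6 - (-8)*(-4) = 6 - 1*32 = 6 - 32 = -26)
116 + r*77 = 116 - 26*77 = 116 - 2002 = -1886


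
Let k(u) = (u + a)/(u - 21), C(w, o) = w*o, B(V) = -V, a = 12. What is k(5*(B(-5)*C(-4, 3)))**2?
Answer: 9216/11449 ≈ 0.80496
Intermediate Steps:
C(w, o) = o*w
k(u) = (12 + u)/(-21 + u) (k(u) = (u + 12)/(u - 21) = (12 + u)/(-21 + u))
k(5*(B(-5)*C(-4, 3)))**2 = ((12 + 5*((-1*(-5))*(3*(-4))))/(-21 + 5*((-1*(-5))*(3*(-4)))))**2 = ((12 + 5*(5*(-12)))/(-21 + 5*(5*(-12))))**2 = ((12 + 5*(-60))/(-21 + 5*(-60)))**2 = ((12 - 300)/(-21 - 300))**2 = (-288/(-321))**2 = (-1/321*(-288))**2 = (96/107)**2 = 9216/11449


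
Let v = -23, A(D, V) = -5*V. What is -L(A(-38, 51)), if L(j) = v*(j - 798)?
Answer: -24219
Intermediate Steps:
L(j) = 18354 - 23*j (L(j) = -23*(j - 798) = -23*(-798 + j) = 18354 - 23*j)
-L(A(-38, 51)) = -(18354 - (-115)*51) = -(18354 - 23*(-255)) = -(18354 + 5865) = -1*24219 = -24219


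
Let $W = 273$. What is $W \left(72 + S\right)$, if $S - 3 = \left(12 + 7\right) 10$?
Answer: $72345$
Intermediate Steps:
$S = 193$ ($S = 3 + \left(12 + 7\right) 10 = 3 + 19 \cdot 10 = 3 + 190 = 193$)
$W \left(72 + S\right) = 273 \left(72 + 193\right) = 273 \cdot 265 = 72345$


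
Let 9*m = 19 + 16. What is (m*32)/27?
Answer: 1120/243 ≈ 4.6091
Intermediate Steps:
m = 35/9 (m = (19 + 16)/9 = (1/9)*35 = 35/9 ≈ 3.8889)
(m*32)/27 = ((35/9)*32)/27 = (1120/9)*(1/27) = 1120/243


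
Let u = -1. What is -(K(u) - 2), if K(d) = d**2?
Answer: 1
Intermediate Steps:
-(K(u) - 2) = -((-1)**2 - 2) = -(1 - 2) = -1*(-1) = 1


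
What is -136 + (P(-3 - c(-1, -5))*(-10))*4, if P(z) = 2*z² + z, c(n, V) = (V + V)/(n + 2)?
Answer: -4336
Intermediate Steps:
c(n, V) = 2*V/(2 + n) (c(n, V) = (2*V)/(2 + n) = 2*V/(2 + n))
P(z) = z + 2*z²
-136 + (P(-3 - c(-1, -5))*(-10))*4 = -136 + (((-3 - 2*(-5)/(2 - 1))*(1 + 2*(-3 - 2*(-5)/(2 - 1))))*(-10))*4 = -136 + (((-3 - 2*(-5)/1)*(1 + 2*(-3 - 2*(-5)/1)))*(-10))*4 = -136 + (((-3 - 2*(-5))*(1 + 2*(-3 - 2*(-5))))*(-10))*4 = -136 + (((-3 - 1*(-10))*(1 + 2*(-3 - 1*(-10))))*(-10))*4 = -136 + (((-3 + 10)*(1 + 2*(-3 + 10)))*(-10))*4 = -136 + ((7*(1 + 2*7))*(-10))*4 = -136 + ((7*(1 + 14))*(-10))*4 = -136 + ((7*15)*(-10))*4 = -136 + (105*(-10))*4 = -136 - 1050*4 = -136 - 4200 = -4336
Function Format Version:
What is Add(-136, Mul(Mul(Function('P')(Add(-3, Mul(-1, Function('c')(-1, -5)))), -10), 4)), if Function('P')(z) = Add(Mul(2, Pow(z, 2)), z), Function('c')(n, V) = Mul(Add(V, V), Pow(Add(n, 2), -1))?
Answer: -4336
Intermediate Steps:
Function('c')(n, V) = Mul(2, V, Pow(Add(2, n), -1)) (Function('c')(n, V) = Mul(Mul(2, V), Pow(Add(2, n), -1)) = Mul(2, V, Pow(Add(2, n), -1)))
Function('P')(z) = Add(z, Mul(2, Pow(z, 2)))
Add(-136, Mul(Mul(Function('P')(Add(-3, Mul(-1, Function('c')(-1, -5)))), -10), 4)) = Add(-136, Mul(Mul(Mul(Add(-3, Mul(-1, Mul(2, -5, Pow(Add(2, -1), -1)))), Add(1, Mul(2, Add(-3, Mul(-1, Mul(2, -5, Pow(Add(2, -1), -1))))))), -10), 4)) = Add(-136, Mul(Mul(Mul(Add(-3, Mul(-1, Mul(2, -5, Pow(1, -1)))), Add(1, Mul(2, Add(-3, Mul(-1, Mul(2, -5, Pow(1, -1))))))), -10), 4)) = Add(-136, Mul(Mul(Mul(Add(-3, Mul(-1, Mul(2, -5, 1))), Add(1, Mul(2, Add(-3, Mul(-1, Mul(2, -5, 1)))))), -10), 4)) = Add(-136, Mul(Mul(Mul(Add(-3, Mul(-1, -10)), Add(1, Mul(2, Add(-3, Mul(-1, -10))))), -10), 4)) = Add(-136, Mul(Mul(Mul(Add(-3, 10), Add(1, Mul(2, Add(-3, 10)))), -10), 4)) = Add(-136, Mul(Mul(Mul(7, Add(1, Mul(2, 7))), -10), 4)) = Add(-136, Mul(Mul(Mul(7, Add(1, 14)), -10), 4)) = Add(-136, Mul(Mul(Mul(7, 15), -10), 4)) = Add(-136, Mul(Mul(105, -10), 4)) = Add(-136, Mul(-1050, 4)) = Add(-136, -4200) = -4336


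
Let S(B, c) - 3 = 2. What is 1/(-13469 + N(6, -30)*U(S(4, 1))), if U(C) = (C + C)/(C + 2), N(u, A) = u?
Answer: -7/94223 ≈ -7.4292e-5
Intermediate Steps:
S(B, c) = 5 (S(B, c) = 3 + 2 = 5)
U(C) = 2*C/(2 + C) (U(C) = (2*C)/(2 + C) = 2*C/(2 + C))
1/(-13469 + N(6, -30)*U(S(4, 1))) = 1/(-13469 + 6*(2*5/(2 + 5))) = 1/(-13469 + 6*(2*5/7)) = 1/(-13469 + 6*(2*5*(1/7))) = 1/(-13469 + 6*(10/7)) = 1/(-13469 + 60/7) = 1/(-94223/7) = -7/94223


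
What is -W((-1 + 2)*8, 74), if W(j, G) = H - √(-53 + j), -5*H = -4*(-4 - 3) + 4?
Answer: 32/5 + 3*I*√5 ≈ 6.4 + 6.7082*I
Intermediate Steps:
H = -32/5 (H = -(-4*(-4 - 3) + 4)/5 = -(-4*(-7) + 4)/5 = -(28 + 4)/5 = -⅕*32 = -32/5 ≈ -6.4000)
W(j, G) = -32/5 - √(-53 + j)
-W((-1 + 2)*8, 74) = -(-32/5 - √(-53 + (-1 + 2)*8)) = -(-32/5 - √(-53 + 1*8)) = -(-32/5 - √(-53 + 8)) = -(-32/5 - √(-45)) = -(-32/5 - 3*I*√5) = 32/5 + 3*I*√5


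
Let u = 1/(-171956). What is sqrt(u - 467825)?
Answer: I*sqrt(3458263676670289)/85978 ≈ 683.98*I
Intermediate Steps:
u = -1/171956 ≈ -5.8154e-6
sqrt(u - 467825) = sqrt(-1/171956 - 467825) = sqrt(-80445315701/171956) = I*sqrt(3458263676670289)/85978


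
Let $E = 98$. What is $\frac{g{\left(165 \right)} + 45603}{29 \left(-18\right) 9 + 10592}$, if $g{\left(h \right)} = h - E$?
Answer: $\frac{22835}{2947} \approx 7.7486$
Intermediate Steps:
$g{\left(h \right)} = -98 + h$ ($g{\left(h \right)} = h - 98 = -98 + h$)
$\frac{g{\left(165 \right)} + 45603}{29 \left(-18\right) 9 + 10592} = \frac{\left(-98 + 165\right) + 45603}{29 \left(-18\right) 9 + 10592} = \frac{67 + 45603}{\left(-522\right) 9 + 10592} = \frac{45670}{-4698 + 10592} = \frac{45670}{5894} = 45670 \cdot \frac{1}{5894} = \frac{22835}{2947}$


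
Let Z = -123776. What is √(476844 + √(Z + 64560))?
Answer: 2*√(119211 + I*√3701) ≈ 690.54 + 0.1762*I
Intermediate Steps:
√(476844 + √(Z + 64560)) = √(476844 + √(-123776 + 64560)) = √(476844 + √(-59216)) = √(476844 + 4*I*√3701)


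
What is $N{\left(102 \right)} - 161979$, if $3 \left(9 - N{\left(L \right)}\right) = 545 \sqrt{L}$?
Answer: $-161970 - \frac{545 \sqrt{102}}{3} \approx -1.638 \cdot 10^{5}$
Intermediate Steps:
$N{\left(L \right)} = 9 - \frac{545 \sqrt{L}}{3}$
$N{\left(102 \right)} - 161979 = \left(9 - \frac{545 \sqrt{102}}{3}\right) - 161979 = -161970 - \frac{545 \sqrt{102}}{3}$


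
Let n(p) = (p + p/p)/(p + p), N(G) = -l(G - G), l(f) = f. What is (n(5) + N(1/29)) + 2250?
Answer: 11253/5 ≈ 2250.6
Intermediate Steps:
N(G) = 0 (N(G) = -(G - G) = -1*0 = 0)
n(p) = (1 + p)/(2*p) (n(p) = (p + 1)/((2*p)) = (1 + p)*(1/(2*p)) = (1 + p)/(2*p))
(n(5) + N(1/29)) + 2250 = ((1/2)*(1 + 5)/5 + 0) + 2250 = ((1/2)*(1/5)*6 + 0) + 2250 = (3/5 + 0) + 2250 = 3/5 + 2250 = 11253/5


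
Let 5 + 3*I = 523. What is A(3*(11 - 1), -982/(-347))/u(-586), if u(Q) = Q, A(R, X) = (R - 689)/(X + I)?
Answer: 686019/107057512 ≈ 0.0064079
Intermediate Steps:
I = 518/3 (I = -5/3 + (⅓)*523 = -5/3 + 523/3 = 518/3 ≈ 172.67)
A(R, X) = (-689 + R)/(518/3 + X) (A(R, X) = (R - 689)/(X + 518/3) = (-689 + R)/(518/3 + X))
A(3*(11 - 1), -982/(-347))/u(-586) = (3*(-689 + 3*(11 - 1))/(518 + 3*(-982/(-347))))/(-586) = (3*(-689 + 3*10)/(518 + 3*(-982*(-1/347))))*(-1/586) = (3*(-689 + 30)/(518 + 3*(982/347)))*(-1/586) = (3*(-659)/(518 + 2946/347))*(-1/586) = (3*(-659)/(182692/347))*(-1/586) = (3*(347/182692)*(-659))*(-1/586) = -686019/182692*(-1/586) = 686019/107057512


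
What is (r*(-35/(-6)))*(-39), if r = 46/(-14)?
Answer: 1495/2 ≈ 747.50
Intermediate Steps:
r = -23/7 (r = 46*(-1/14) = -23/7 ≈ -3.2857)
(r*(-35/(-6)))*(-39) = -(-115)/(-6)*(-39) = -(-115)*(-1)/6*(-39) = -23/7*35/6*(-39) = -115/6*(-39) = 1495/2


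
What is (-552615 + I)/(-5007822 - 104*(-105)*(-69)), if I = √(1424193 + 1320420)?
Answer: 184205/1920434 - √304957/1920434 ≈ 0.095631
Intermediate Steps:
I = 3*√304957 (I = √2744613 = 3*√304957 ≈ 1656.7)
(-552615 + I)/(-5007822 - 104*(-105)*(-69)) = (-552615 + 3*√304957)/(-5007822 - 104*(-105)*(-69)) = (-552615 + 3*√304957)/(-5007822 + 10920*(-69)) = (-552615 + 3*√304957)/(-5007822 - 753480) = (-552615 + 3*√304957)/(-5761302) = (-552615 + 3*√304957)*(-1/5761302) = 184205/1920434 - √304957/1920434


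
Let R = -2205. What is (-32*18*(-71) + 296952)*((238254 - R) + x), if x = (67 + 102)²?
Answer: 90887868960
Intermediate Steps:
x = 28561 (x = 169² = 28561)
(-32*18*(-71) + 296952)*((238254 - R) + x) = (-32*18*(-71) + 296952)*((238254 - 1*(-2205)) + 28561) = (-576*(-71) + 296952)*((238254 + 2205) + 28561) = (40896 + 296952)*(240459 + 28561) = 337848*269020 = 90887868960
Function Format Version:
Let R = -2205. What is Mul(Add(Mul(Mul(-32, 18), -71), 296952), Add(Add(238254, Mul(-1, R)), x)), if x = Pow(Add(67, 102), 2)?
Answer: 90887868960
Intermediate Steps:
x = 28561 (x = Pow(169, 2) = 28561)
Mul(Add(Mul(Mul(-32, 18), -71), 296952), Add(Add(238254, Mul(-1, R)), x)) = Mul(Add(Mul(Mul(-32, 18), -71), 296952), Add(Add(238254, Mul(-1, -2205)), 28561)) = Mul(Add(Mul(-576, -71), 296952), Add(Add(238254, 2205), 28561)) = Mul(Add(40896, 296952), Add(240459, 28561)) = Mul(337848, 269020) = 90887868960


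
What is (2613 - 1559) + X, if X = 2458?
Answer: 3512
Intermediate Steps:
(2613 - 1559) + X = (2613 - 1559) + 2458 = 1054 + 2458 = 3512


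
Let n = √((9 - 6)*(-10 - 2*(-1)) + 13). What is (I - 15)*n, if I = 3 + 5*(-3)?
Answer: -27*I*√11 ≈ -89.549*I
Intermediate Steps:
I = -12 (I = 3 - 15 = -12)
n = I*√11 (n = √(3*(-10 + 2) + 13) = √(3*(-8) + 13) = √(-24 + 13) = √(-11) = I*√11 ≈ 3.3166*I)
(I - 15)*n = (-12 - 15)*(I*√11) = -27*I*√11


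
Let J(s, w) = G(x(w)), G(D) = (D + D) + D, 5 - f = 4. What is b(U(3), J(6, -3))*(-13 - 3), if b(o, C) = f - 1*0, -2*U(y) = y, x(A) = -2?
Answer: -16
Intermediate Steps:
f = 1 (f = 5 - 1*4 = 5 - 4 = 1)
G(D) = 3*D (G(D) = 2*D + D = 3*D)
U(y) = -y/2
J(s, w) = -6 (J(s, w) = 3*(-2) = -6)
b(o, C) = 1 (b(o, C) = 1 - 1*0 = 1 + 0 = 1)
b(U(3), J(6, -3))*(-13 - 3) = 1*(-13 - 3) = 1*(-16) = -16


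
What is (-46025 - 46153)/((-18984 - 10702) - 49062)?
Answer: 46089/39374 ≈ 1.1705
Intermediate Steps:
(-46025 - 46153)/((-18984 - 10702) - 49062) = -92178/(-29686 - 49062) = -92178/(-78748) = -92178*(-1/78748) = 46089/39374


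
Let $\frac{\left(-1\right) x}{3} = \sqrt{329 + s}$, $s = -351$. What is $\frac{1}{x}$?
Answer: $\frac{i \sqrt{22}}{66} \approx 0.071067 i$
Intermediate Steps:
$x = - 3 i \sqrt{22}$ ($x = - 3 \sqrt{329 - 351} = - 3 \sqrt{-22} = - 3 i \sqrt{22} \approx - 14.071 i$)
$\frac{1}{x} = \frac{1}{\left(-3\right) i \sqrt{22}} = \frac{i \sqrt{22}}{66}$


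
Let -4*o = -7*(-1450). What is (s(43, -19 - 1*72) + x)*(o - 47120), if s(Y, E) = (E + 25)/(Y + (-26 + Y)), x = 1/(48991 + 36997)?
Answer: 9393788727/171976 ≈ 54623.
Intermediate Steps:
x = 1/85988 ≈ 1.1630e-5
s(Y, E) = (25 + E)/(-26 + 2*Y)
o = -5075/2 (o = -(-7)*(-1450)/4 = -¼*10150 = -5075/2 ≈ -2537.5)
(s(43, -19 - 1*72) + x)*(o - 47120) = ((25 + (-19 - 1*72))/(2*(-13 + 43)) + 1/85988)*(-5075/2 - 47120) = ((½)*(25 + (-19 - 72))/30 + 1/85988)*(-99315/2) = ((½)*(1/30)*(25 - 91) + 1/85988)*(-99315/2) = ((½)*(1/30)*(-66) + 1/85988)*(-99315/2) = (-11/10 + 1/85988)*(-99315/2) = -472929/429940*(-99315/2) = 9393788727/171976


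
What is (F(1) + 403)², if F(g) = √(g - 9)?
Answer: 162401 + 1612*I*√2 ≈ 1.624e+5 + 2279.7*I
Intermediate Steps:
F(g) = √(-9 + g)
(F(1) + 403)² = (√(-9 + 1) + 403)² = (√(-8) + 403)² = (2*I*√2 + 403)² = (403 + 2*I*√2)²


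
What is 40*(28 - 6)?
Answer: 880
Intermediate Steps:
40*(28 - 6) = 40*22 = 880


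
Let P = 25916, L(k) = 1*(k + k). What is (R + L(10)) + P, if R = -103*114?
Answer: 14194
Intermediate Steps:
L(k) = 2*k (L(k) = 1*(2*k) = 2*k)
R = -11742
(R + L(10)) + P = (-11742 + 2*10) + 25916 = (-11742 + 20) + 25916 = -11722 + 25916 = 14194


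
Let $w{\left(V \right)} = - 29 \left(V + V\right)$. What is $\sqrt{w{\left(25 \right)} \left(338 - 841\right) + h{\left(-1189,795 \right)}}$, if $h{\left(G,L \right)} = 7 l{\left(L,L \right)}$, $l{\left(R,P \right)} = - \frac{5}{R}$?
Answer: $\frac{\sqrt{18438696237}}{159} \approx 854.02$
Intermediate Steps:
$w{\left(V \right)} = - 58 V$ ($w{\left(V \right)} = - 29 \cdot 2 V = - 58 V$)
$h{\left(G,L \right)} = - \frac{35}{L}$ ($h{\left(G,L \right)} = 7 \left(- \frac{5}{L}\right) = - \frac{35}{L}$)
$\sqrt{w{\left(25 \right)} \left(338 - 841\right) + h{\left(-1189,795 \right)}} = \sqrt{\left(-58\right) 25 \left(338 - 841\right) - \frac{35}{795}} = \sqrt{\left(-1450\right) \left(-503\right) - \frac{7}{159}} = \sqrt{729350 - \frac{7}{159}} = \sqrt{\frac{115966643}{159}} = \frac{\sqrt{18438696237}}{159}$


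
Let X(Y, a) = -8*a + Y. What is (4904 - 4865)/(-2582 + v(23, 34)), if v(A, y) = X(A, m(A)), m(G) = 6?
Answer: -13/869 ≈ -0.014960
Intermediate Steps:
X(Y, a) = Y - 8*a
v(A, y) = -48 + A (v(A, y) = A - 8*6 = A - 48 = -48 + A)
(4904 - 4865)/(-2582 + v(23, 34)) = (4904 - 4865)/(-2582 + (-48 + 23)) = 39/(-2582 - 25) = 39/(-2607) = 39*(-1/2607) = -13/869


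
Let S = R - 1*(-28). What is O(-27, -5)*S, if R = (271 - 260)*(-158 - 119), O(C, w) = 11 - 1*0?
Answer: -33209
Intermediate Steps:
O(C, w) = 11 (O(C, w) = 11 + 0 = 11)
R = -3047 (R = 11*(-277) = -3047)
S = -3019 (S = -3047 - 1*(-28) = -3047 + 28 = -3019)
O(-27, -5)*S = 11*(-3019) = -33209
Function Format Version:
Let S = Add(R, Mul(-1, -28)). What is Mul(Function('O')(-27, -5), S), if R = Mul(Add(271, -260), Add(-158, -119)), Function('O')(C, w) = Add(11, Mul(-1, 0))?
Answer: -33209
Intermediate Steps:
Function('O')(C, w) = 11 (Function('O')(C, w) = Add(11, 0) = 11)
R = -3047 (R = Mul(11, -277) = -3047)
S = -3019 (S = Add(-3047, Mul(-1, -28)) = Add(-3047, 28) = -3019)
Mul(Function('O')(-27, -5), S) = Mul(11, -3019) = -33209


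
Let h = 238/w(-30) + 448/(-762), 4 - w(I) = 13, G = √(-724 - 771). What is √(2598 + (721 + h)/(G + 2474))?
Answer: √127*√((7347370841 + 2969514*I*√1495)/(2474 + I*√1495))/381 ≈ 50.973 - 4.2991e-5*I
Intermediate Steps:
G = I*√1495 (G = √(-1495) = I*√1495 ≈ 38.665*I)
w(I) = -9 (w(I) = 4 - 1*13 = 4 - 13 = -9)
h = -30898/1143 (h = 238/(-9) + 448/(-762) = 238*(-⅑) + 448*(-1/762) = -238/9 - 224/381 = -30898/1143 ≈ -27.032)
√(2598 + (721 + h)/(G + 2474)) = √(2598 + (721 - 30898/1143)/(I*√1495 + 2474)) = √(2598 + 793205/(1143*(2474 + I*√1495)))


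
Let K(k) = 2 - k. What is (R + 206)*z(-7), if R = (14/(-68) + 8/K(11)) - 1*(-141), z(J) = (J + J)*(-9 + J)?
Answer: 11854864/153 ≈ 77483.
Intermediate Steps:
z(J) = 2*J*(-9 + J) (z(J) = (2*J)*(-9 + J) = 2*J*(-9 + J))
R = 42811/306 (R = (14/(-68) + 8/(2 - 1*11)) - 1*(-141) = (14*(-1/68) + 8/(2 - 11)) + 141 = (-7/34 + 8/(-9)) + 141 = (-7/34 + 8*(-⅑)) + 141 = (-7/34 - 8/9) + 141 = -335/306 + 141 = 42811/306 ≈ 139.91)
(R + 206)*z(-7) = (42811/306 + 206)*(2*(-7)*(-9 - 7)) = 105847*(2*(-7)*(-16))/306 = (105847/306)*224 = 11854864/153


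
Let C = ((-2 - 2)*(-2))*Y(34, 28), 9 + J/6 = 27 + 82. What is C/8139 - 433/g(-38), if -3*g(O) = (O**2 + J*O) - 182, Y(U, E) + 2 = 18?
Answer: -7815697/175297782 ≈ -0.044585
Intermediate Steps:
J = 600 (J = -54 + 6*(27 + 82) = -54 + 6*109 = -54 + 654 = 600)
Y(U, E) = 16 (Y(U, E) = -2 + 18 = 16)
g(O) = 182/3 - 200*O - O**2/3 (g(O) = -((O**2 + 600*O) - 182)/3 = -(-182 + O**2 + 600*O)/3 = 182/3 - 200*O - O**2/3)
C = 128 (C = ((-2 - 2)*(-2))*16 = -4*(-2)*16 = 8*16 = 128)
C/8139 - 433/g(-38) = 128/8139 - 433/(182/3 - 200*(-38) - 1/3*(-38)**2) = 128*(1/8139) - 433/(182/3 + 7600 - 1/3*1444) = 128/8139 - 433/(182/3 + 7600 - 1444/3) = 128/8139 - 433/21538/3 = 128/8139 - 433*3/21538 = 128/8139 - 1299/21538 = -7815697/175297782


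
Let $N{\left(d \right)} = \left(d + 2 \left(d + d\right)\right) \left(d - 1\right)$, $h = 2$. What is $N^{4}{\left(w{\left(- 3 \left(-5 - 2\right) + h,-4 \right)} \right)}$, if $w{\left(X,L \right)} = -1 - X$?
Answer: $81000000000000$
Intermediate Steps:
$N{\left(d \right)} = 5 d \left(-1 + d\right)$ ($N{\left(d \right)} = \left(d + 2 \cdot 2 d\right) \left(-1 + d\right) = \left(d + 4 d\right) \left(-1 + d\right) = 5 d \left(-1 + d\right)$)
$N^{4}{\left(w{\left(- 3 \left(-5 - 2\right) + h,-4 \right)} \right)} = \left(5 \left(-1 - \left(- 3 \left(-5 - 2\right) + 2\right)\right) \left(-1 - \left(3 - 3 \left(-5 - 2\right)\right)\right)\right)^{4} = \left(5 \left(-1 - \left(\left(-3\right) \left(-7\right) + 2\right)\right) \left(-1 - \left(3 + 21\right)\right)\right)^{4} = \left(5 \left(-1 - \left(21 + 2\right)\right) \left(-1 - 24\right)\right)^{4} = \left(5 \left(-1 - 23\right) \left(-1 - 24\right)\right)^{4} = \left(5 \left(-24\right) \left(-1 - 24\right)\right)^{4} = \left(5 \left(-24\right) \left(-25\right)\right)^{4} = 3000^{4} = 81000000000000$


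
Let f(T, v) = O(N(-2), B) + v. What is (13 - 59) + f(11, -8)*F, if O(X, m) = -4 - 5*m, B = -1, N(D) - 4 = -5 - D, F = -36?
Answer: 206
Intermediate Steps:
N(D) = -1 - D (N(D) = 4 + (-5 - D) = -1 - D)
f(T, v) = 1 + v (f(T, v) = (-4 - 5*(-1)) + v = (-4 + 5) + v = 1 + v)
(13 - 59) + f(11, -8)*F = (13 - 59) + (1 - 8)*(-36) = -46 - 7*(-36) = -46 + 252 = 206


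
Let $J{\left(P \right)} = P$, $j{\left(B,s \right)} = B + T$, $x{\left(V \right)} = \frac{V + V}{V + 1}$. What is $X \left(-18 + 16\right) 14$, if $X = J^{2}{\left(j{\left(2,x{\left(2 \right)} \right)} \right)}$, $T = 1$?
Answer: $-252$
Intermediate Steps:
$x{\left(V \right)} = \frac{2 V}{1 + V}$
$j{\left(B,s \right)} = 1 + B$ ($j{\left(B,s \right)} = B + 1 = 1 + B$)
$X = 9$ ($X = \left(1 + 2\right)^{2} = 3^{2} = 9$)
$X \left(-18 + 16\right) 14 = 9 \left(-18 + 16\right) 14 = 9 \left(-2\right) 14 = \left(-18\right) 14 = -252$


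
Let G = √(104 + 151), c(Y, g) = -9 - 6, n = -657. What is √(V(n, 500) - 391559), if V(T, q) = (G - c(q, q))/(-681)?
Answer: √(-181589803614 - 681*√255)/681 ≈ 625.75*I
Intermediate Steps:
c(Y, g) = -15
G = √255 ≈ 15.969
V(T, q) = -5/227 - √255/681 (V(T, q) = (√255 - 1*(-15))/(-681) = (√255 + 15)*(-1/681) = (15 + √255)*(-1/681) = -5/227 - √255/681)
√(V(n, 500) - 391559) = √((-5/227 - √255/681) - 391559) = √(-88883898/227 - √255/681)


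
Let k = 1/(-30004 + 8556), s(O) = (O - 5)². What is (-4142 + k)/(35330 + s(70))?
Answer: -29612539/282791880 ≈ -0.10471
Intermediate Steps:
s(O) = (-5 + O)²
k = -1/21448 (k = 1/(-21448) = -1/21448 ≈ -4.6624e-5)
(-4142 + k)/(35330 + s(70)) = (-4142 - 1/21448)/(35330 + (-5 + 70)²) = -88837617/(21448*(35330 + 65²)) = -88837617/(21448*(35330 + 4225)) = -88837617/21448/39555 = -88837617/21448*1/39555 = -29612539/282791880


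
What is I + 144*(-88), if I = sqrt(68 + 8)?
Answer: -12672 + 2*sqrt(19) ≈ -12663.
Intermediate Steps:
I = 2*sqrt(19) (I = sqrt(76) = 2*sqrt(19) ≈ 8.7178)
I + 144*(-88) = 2*sqrt(19) + 144*(-88) = 2*sqrt(19) - 12672 = -12672 + 2*sqrt(19)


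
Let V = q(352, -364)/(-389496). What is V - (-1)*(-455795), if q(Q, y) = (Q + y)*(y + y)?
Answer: -7397097419/16229 ≈ -4.5580e+5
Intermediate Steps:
q(Q, y) = 2*y*(Q + y) (q(Q, y) = (Q + y)*(2*y) = 2*y*(Q + y))
V = -364/16229 (V = (2*(-364)*(352 - 364))/(-389496) = (2*(-364)*(-12))*(-1/389496) = 8736*(-1/389496) = -364/16229 ≈ -0.022429)
V - (-1)*(-455795) = -364/16229 - (-1)*(-455795) = -364/16229 - 1*455795 = -364/16229 - 455795 = -7397097419/16229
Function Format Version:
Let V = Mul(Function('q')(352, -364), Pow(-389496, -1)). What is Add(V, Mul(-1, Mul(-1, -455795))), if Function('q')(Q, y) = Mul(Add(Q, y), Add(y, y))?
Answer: Rational(-7397097419, 16229) ≈ -4.5580e+5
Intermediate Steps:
Function('q')(Q, y) = Mul(2, y, Add(Q, y)) (Function('q')(Q, y) = Mul(Add(Q, y), Mul(2, y)) = Mul(2, y, Add(Q, y)))
V = Rational(-364, 16229) (V = Mul(Mul(2, -364, Add(352, -364)), Pow(-389496, -1)) = Mul(Mul(2, -364, -12), Rational(-1, 389496)) = Mul(8736, Rational(-1, 389496)) = Rational(-364, 16229) ≈ -0.022429)
Add(V, Mul(-1, Mul(-1, -455795))) = Add(Rational(-364, 16229), Mul(-1, Mul(-1, -455795))) = Add(Rational(-364, 16229), Mul(-1, 455795)) = Add(Rational(-364, 16229), -455795) = Rational(-7397097419, 16229)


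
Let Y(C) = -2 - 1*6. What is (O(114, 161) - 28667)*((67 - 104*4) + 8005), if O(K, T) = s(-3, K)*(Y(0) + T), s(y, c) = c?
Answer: -85938600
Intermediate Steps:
Y(C) = -8 (Y(C) = -2 - 6 = -8)
O(K, T) = K*(-8 + T)
(O(114, 161) - 28667)*((67 - 104*4) + 8005) = (114*(-8 + 161) - 28667)*((67 - 104*4) + 8005) = (114*153 - 28667)*((67 - 416) + 8005) = (17442 - 28667)*(-349 + 8005) = -11225*7656 = -85938600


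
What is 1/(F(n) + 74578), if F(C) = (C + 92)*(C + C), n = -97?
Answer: 1/75548 ≈ 1.3237e-5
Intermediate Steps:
F(C) = 2*C*(92 + C) (F(C) = (92 + C)*(2*C) = 2*C*(92 + C))
1/(F(n) + 74578) = 1/(2*(-97)*(92 - 97) + 74578) = 1/(2*(-97)*(-5) + 74578) = 1/(970 + 74578) = 1/75548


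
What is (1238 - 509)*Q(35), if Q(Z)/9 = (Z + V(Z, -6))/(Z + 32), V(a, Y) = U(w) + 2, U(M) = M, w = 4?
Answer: 269001/67 ≈ 4014.9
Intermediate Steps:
V(a, Y) = 6 (V(a, Y) = 4 + 2 = 6)
Q(Z) = 9*(6 + Z)/(32 + Z) (Q(Z) = 9*((Z + 6)/(Z + 32)) = 9*((6 + Z)/(32 + Z)) = 9*(6 + Z)/(32 + Z))
(1238 - 509)*Q(35) = (1238 - 509)*(9*(6 + 35)/(32 + 35)) = 729*(9*41/67) = 729*(9*(1/67)*41) = 729*(369/67) = 269001/67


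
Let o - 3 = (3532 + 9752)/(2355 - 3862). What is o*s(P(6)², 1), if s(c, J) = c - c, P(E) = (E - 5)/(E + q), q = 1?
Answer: 0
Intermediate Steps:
o = -8763/1507 (o = 3 + (3532 + 9752)/(2355 - 3862) = 3 + 13284/(-1507) = 3 + 13284*(-1/1507) = 3 - 13284/1507 = -8763/1507 ≈ -5.8149)
P(E) = (-5 + E)/(1 + E) (P(E) = (E - 5)/(E + 1) = (-5 + E)/(1 + E))
s(c, J) = 0
o*s(P(6)², 1) = -8763/1507*0 = 0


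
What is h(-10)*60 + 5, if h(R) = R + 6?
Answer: -235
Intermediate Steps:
h(R) = 6 + R
h(-10)*60 + 5 = (6 - 10)*60 + 5 = -4*60 + 5 = -240 + 5 = -235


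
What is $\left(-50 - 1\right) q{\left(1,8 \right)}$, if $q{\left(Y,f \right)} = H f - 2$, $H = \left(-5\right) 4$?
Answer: $8262$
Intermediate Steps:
$H = -20$
$q{\left(Y,f \right)} = -2 - 20 f$ ($q{\left(Y,f \right)} = - 20 f - 2 = -2 - 20 f$)
$\left(-50 - 1\right) q{\left(1,8 \right)} = \left(-50 - 1\right) \left(-2 - 160\right) = - 51 \left(-2 - 160\right) = \left(-51\right) \left(-162\right) = 8262$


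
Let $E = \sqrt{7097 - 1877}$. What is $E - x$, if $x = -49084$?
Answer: $49084 + 6 \sqrt{145} \approx 49156.0$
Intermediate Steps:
$E = 6 \sqrt{145}$ ($E = \sqrt{5220} = 6 \sqrt{145} \approx 72.25$)
$E - x = 6 \sqrt{145} - -49084 = 6 \sqrt{145} + 49084 = 49084 + 6 \sqrt{145}$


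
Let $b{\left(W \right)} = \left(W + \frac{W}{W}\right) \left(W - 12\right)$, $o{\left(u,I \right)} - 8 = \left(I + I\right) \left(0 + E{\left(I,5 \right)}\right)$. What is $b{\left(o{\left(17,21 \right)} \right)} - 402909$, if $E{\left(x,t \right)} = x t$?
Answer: $19067205$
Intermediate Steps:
$E{\left(x,t \right)} = t x$
$o{\left(u,I \right)} = 8 + 10 I^{2}$ ($o{\left(u,I \right)} = 8 + \left(I + I\right) \left(0 + 5 I\right) = 8 + 2 I 5 I = 8 + 10 I^{2}$)
$b{\left(W \right)} = \left(1 + W\right) \left(-12 + W\right)$ ($b{\left(W \right)} = \left(W + 1\right) \left(-12 + W\right) = \left(1 + W\right) \left(-12 + W\right)$)
$b{\left(o{\left(17,21 \right)} \right)} - 402909 = \left(-12 + \left(8 + 10 \cdot 21^{2}\right)^{2} - 11 \left(8 + 10 \cdot 21^{2}\right)\right) - 402909 = \left(-12 + \left(8 + 10 \cdot 441\right)^{2} - 11 \left(8 + 10 \cdot 441\right)\right) - 402909 = \left(-12 + \left(8 + 4410\right)^{2} - 11 \left(8 + 4410\right)\right) - 402909 = \left(-12 + 4418^{2} - 48598\right) - 402909 = \left(-12 + 19518724 - 48598\right) - 402909 = 19470114 - 402909 = 19067205$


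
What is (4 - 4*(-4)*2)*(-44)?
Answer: -1584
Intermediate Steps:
(4 - 4*(-4)*2)*(-44) = (4 + 16*2)*(-44) = (4 + 32)*(-44) = 36*(-44) = -1584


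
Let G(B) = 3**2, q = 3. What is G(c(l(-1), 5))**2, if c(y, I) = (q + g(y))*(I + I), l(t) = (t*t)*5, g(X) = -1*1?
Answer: 81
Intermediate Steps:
g(X) = -1
l(t) = 5*t**2 (l(t) = t**2*5 = 5*t**2)
c(y, I) = 4*I (c(y, I) = (3 - 1)*(I + I) = 2*(2*I) = 4*I)
G(B) = 9
G(c(l(-1), 5))**2 = 9**2 = 81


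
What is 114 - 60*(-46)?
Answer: 2874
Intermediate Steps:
114 - 60*(-46) = 114 + 2760 = 2874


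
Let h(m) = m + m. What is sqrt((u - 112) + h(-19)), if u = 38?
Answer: 4*I*sqrt(7) ≈ 10.583*I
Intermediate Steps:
h(m) = 2*m
sqrt((u - 112) + h(-19)) = sqrt((38 - 112) + 2*(-19)) = sqrt(-74 - 38) = sqrt(-112) = 4*I*sqrt(7)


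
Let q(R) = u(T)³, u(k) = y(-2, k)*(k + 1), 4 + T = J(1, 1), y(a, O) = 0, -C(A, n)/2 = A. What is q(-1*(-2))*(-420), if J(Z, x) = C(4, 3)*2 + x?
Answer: 0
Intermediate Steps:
C(A, n) = -2*A
J(Z, x) = -16 + x (J(Z, x) = -2*4*2 + x = -8*2 + x = -16 + x)
T = -19 (T = -4 + (-16 + 1) = -4 - 15 = -19)
u(k) = 0 (u(k) = 0*(k + 1) = 0*(1 + k) = 0)
q(R) = 0 (q(R) = 0³ = 0)
q(-1*(-2))*(-420) = 0*(-420) = 0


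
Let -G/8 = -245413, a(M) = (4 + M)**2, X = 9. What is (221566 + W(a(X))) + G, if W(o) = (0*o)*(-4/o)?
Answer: 2184870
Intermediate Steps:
W(o) = 0 (W(o) = 0*(-4/o) = 0)
G = 1963304 (G = -8*(-245413) = 1963304)
(221566 + W(a(X))) + G = (221566 + 0) + 1963304 = 221566 + 1963304 = 2184870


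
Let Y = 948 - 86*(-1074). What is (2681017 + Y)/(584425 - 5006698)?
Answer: -2774329/4422273 ≈ -0.62735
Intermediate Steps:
Y = 93312 (Y = 948 + 92364 = 93312)
(2681017 + Y)/(584425 - 5006698) = (2681017 + 93312)/(584425 - 5006698) = 2774329/(-4422273) = 2774329*(-1/4422273) = -2774329/4422273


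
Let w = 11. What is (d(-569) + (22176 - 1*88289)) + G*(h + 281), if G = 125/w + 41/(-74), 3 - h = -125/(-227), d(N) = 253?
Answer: -313603379/4994 ≈ -62796.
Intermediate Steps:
h = 556/227 (h = 3 - (-125)/(-227) = 3 - (-125)*(-1)/227 = 3 - 1*125/227 = 3 - 125/227 = 556/227 ≈ 2.4493)
G = 8799/814 (G = 125/11 + 41/(-74) = 125*(1/11) + 41*(-1/74) = 125/11 - 41/74 = 8799/814 ≈ 10.810)
(d(-569) + (22176 - 1*88289)) + G*(h + 281) = (253 + (22176 - 1*88289)) + 8799*(556/227 + 281)/814 = (253 + (22176 - 88289)) + (8799/814)*(64343/227) = (253 - 66113) + 15301461/4994 = -65860 + 15301461/4994 = -313603379/4994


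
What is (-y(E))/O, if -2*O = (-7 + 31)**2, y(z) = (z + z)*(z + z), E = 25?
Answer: 625/72 ≈ 8.6806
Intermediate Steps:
y(z) = 4*z**2 (y(z) = (2*z)*(2*z) = 4*z**2)
O = -288 (O = -(-7 + 31)**2/2 = -1/2*24**2 = -1/2*576 = -288)
(-y(E))/O = -4*25**2/(-288) = -4*625*(-1/288) = -1*2500*(-1/288) = -2500*(-1/288) = 625/72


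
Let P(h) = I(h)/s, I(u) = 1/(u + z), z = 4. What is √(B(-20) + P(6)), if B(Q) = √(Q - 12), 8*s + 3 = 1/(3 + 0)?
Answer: √(-30 + 400*I*√2)/10 ≈ 1.6378 + 1.727*I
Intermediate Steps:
I(u) = 1/(4 + u) (I(u) = 1/(u + 4) = 1/(4 + u))
s = -⅓ (s = -3/8 + 1/(8*(3 + 0)) = -3/8 + (⅛)/3 = -3/8 + (⅛)*(⅓) = -3/8 + 1/24 = -⅓ ≈ -0.33333)
B(Q) = √(-12 + Q)
P(h) = -3/(4 + h) (P(h) = 1/((4 + h)*(-⅓)) = -3/(4 + h))
√(B(-20) + P(6)) = √(√(-12 - 20) - 3/(4 + 6)) = √(√(-32) - 3/10) = √(4*I*√2 - 3*⅒) = √(4*I*√2 - 3/10) = √(-3/10 + 4*I*√2)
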